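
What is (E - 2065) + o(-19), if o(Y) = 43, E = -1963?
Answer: -3985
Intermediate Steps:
(E - 2065) + o(-19) = (-1963 - 2065) + 43 = -4028 + 43 = -3985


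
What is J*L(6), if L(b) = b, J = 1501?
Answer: 9006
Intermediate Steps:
J*L(6) = 1501*6 = 9006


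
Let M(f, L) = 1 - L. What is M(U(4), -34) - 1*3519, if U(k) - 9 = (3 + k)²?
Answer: -3484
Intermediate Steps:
U(k) = 9 + (3 + k)²
M(U(4), -34) - 1*3519 = (1 - 1*(-34)) - 1*3519 = (1 + 34) - 3519 = 35 - 3519 = -3484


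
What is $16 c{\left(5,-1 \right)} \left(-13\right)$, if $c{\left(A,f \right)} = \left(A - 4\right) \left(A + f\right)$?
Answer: $-832$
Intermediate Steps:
$c{\left(A,f \right)} = \left(-4 + A\right) \left(A + f\right)$
$16 c{\left(5,-1 \right)} \left(-13\right) = 16 \left(5^{2} - 20 - -4 + 5 \left(-1\right)\right) \left(-13\right) = 16 \left(25 - 20 + 4 - 5\right) \left(-13\right) = 16 \cdot 4 \left(-13\right) = 64 \left(-13\right) = -832$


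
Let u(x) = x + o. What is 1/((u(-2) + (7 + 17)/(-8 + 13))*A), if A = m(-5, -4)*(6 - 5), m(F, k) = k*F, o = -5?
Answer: -1/44 ≈ -0.022727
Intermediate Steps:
m(F, k) = F*k
u(x) = -5 + x (u(x) = x - 5 = -5 + x)
A = 20 (A = (-5*(-4))*(6 - 5) = 20*1 = 20)
1/((u(-2) + (7 + 17)/(-8 + 13))*A) = 1/(((-5 - 2) + (7 + 17)/(-8 + 13))*20) = 1/((-7 + 24/5)*20) = 1/(-11/5*20) = 1/(-44) = -1/44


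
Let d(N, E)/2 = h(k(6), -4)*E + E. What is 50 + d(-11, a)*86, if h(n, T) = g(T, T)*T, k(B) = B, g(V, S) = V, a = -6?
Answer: -17494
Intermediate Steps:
h(n, T) = T² (h(n, T) = T*T = T²)
d(N, E) = 34*E (d(N, E) = 2*((-4)²*E + E) = 2*(16*E + E) = 2*(17*E) = 34*E)
50 + d(-11, a)*86 = 50 + (34*(-6))*86 = 50 - 204*86 = 50 - 17544 = -17494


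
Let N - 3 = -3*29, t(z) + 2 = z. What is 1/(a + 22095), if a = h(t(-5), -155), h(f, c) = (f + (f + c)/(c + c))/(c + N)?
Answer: 37045/818510279 ≈ 4.5259e-5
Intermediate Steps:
t(z) = -2 + z
N = -84 (N = 3 - 3*29 = 3 - 87 = -84)
h(f, c) = (f + (c + f)/(2*c))/(-84 + c) (h(f, c) = (f + (f + c)/(c + c))/(c - 84) = (f + (c + f)/((2*c)))/(-84 + c) = (f + (c + f)*(1/(2*c)))/(-84 + c) = (f + (c + f)/(2*c))/(-84 + c))
a = 1004/37045 (a = (½)*(-155 + (-2 - 5) + 2*(-155)*(-2 - 5))/(-155*(-84 - 155)) = (½)*(-1/155)*(-155 - 7 + 2*(-155)*(-7))/(-239) = (½)*(-1/155)*(-1/239)*(-155 - 7 + 2170) = (½)*(-1/155)*(-1/239)*2008 = 1004/37045 ≈ 0.027102)
1/(a + 22095) = 1/(1004/37045 + 22095) = 1/(818510279/37045) = 37045/818510279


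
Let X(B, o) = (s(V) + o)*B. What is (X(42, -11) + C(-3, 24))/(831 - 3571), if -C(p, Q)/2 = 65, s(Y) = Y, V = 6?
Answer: 17/137 ≈ 0.12409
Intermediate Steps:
C(p, Q) = -130 (C(p, Q) = -2*65 = -130)
X(B, o) = B*(6 + o) (X(B, o) = (6 + o)*B = B*(6 + o))
(X(42, -11) + C(-3, 24))/(831 - 3571) = (42*(6 - 11) - 130)/(831 - 3571) = (42*(-5) - 130)/(-2740) = (-210 - 130)*(-1/2740) = -340*(-1/2740) = 17/137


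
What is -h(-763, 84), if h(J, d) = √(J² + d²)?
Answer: -35*√481 ≈ -767.61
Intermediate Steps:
-h(-763, 84) = -√((-763)² + 84²) = -√(582169 + 7056) = -√589225 = -35*√481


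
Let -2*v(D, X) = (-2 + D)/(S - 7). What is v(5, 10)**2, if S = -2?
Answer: 1/36 ≈ 0.027778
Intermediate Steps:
v(D, X) = -1/9 + D/18 (v(D, X) = -(-2 + D)/(2*(-2 - 7)) = -(-2 + D)/(2*(-9)) = -(-2 + D)*(-1)/(2*9) = -(2/9 - D/9)/2 = -1/9 + D/18)
v(5, 10)**2 = (-1/9 + (1/18)*5)**2 = (-1/9 + 5/18)**2 = (1/6)**2 = 1/36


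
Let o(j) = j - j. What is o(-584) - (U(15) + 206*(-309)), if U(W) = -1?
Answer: 63655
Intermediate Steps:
o(j) = 0
o(-584) - (U(15) + 206*(-309)) = 0 - (-1 + 206*(-309)) = 0 - (-1 - 63654) = 0 - 1*(-63655) = 0 + 63655 = 63655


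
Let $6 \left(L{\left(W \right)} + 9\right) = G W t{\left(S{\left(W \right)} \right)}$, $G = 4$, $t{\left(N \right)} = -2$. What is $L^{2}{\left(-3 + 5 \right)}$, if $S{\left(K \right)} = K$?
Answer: $\frac{1225}{9} \approx 136.11$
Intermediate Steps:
$L{\left(W \right)} = -9 - \frac{4 W}{3}$ ($L{\left(W \right)} = -9 + \frac{4 W \left(-2\right)}{6} = -9 + \frac{\left(-8\right) W}{6} = -9 - \frac{4 W}{3}$)
$L^{2}{\left(-3 + 5 \right)} = \left(-9 - \frac{4 \left(-3 + 5\right)}{3}\right)^{2} = \left(-9 - \frac{8}{3}\right)^{2} = \left(- \frac{35}{3}\right)^{2} = \frac{1225}{9}$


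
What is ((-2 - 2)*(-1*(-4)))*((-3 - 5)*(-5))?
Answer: -640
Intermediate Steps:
((-2 - 2)*(-1*(-4)))*((-3 - 5)*(-5)) = (-4*4)*(-8*(-5)) = -16*40 = -640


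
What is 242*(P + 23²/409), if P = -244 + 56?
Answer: -18479846/409 ≈ -45183.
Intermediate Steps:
P = -188
242*(P + 23²/409) = 242*(-188 + 23²/409) = 242*(-188 + 529*(1/409)) = 242*(-188 + 529/409) = 242*(-76363/409) = -18479846/409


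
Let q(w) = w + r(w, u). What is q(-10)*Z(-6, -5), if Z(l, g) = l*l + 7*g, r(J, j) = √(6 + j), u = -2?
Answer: -8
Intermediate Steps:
Z(l, g) = l² + 7*g
q(w) = 2 + w (q(w) = w + √(6 - 2) = w + √4 = w + 2 = 2 + w)
q(-10)*Z(-6, -5) = (2 - 10)*((-6)² + 7*(-5)) = -8*(36 - 35) = -8*1 = -8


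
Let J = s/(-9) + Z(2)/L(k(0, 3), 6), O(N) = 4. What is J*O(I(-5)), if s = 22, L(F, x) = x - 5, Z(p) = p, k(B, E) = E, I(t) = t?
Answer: -16/9 ≈ -1.7778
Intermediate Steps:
L(F, x) = -5 + x
J = -4/9 (J = 22/(-9) + 2/(-5 + 6) = 22*(-⅑) + 2/1 = -22/9 + 2*1 = -22/9 + 2 = -4/9 ≈ -0.44444)
J*O(I(-5)) = -4/9*4 = -16/9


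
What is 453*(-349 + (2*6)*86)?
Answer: 309399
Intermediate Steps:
453*(-349 + (2*6)*86) = 453*(-349 + 12*86) = 453*(-349 + 1032) = 453*683 = 309399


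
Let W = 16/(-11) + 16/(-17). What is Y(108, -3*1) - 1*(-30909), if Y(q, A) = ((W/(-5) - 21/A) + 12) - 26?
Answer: 28893818/935 ≈ 30902.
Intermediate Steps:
W = -448/187 (W = 16*(-1/11) + 16*(-1/17) = -16/11 - 16/17 = -448/187 ≈ -2.3957)
Y(q, A) = -12642/935 - 21/A (Y(q, A) = ((-448/187/(-5) - 21/A) + 12) - 26 = ((-448/187*(-⅕) - 21/A) + 12) - 26 = ((448/935 - 21/A) + 12) - 26 = (11668/935 - 21/A) - 26 = -12642/935 - 21/A)
Y(108, -3*1) - 1*(-30909) = (-12642/935 - 21/((-3*1))) - 1*(-30909) = (-12642/935 - 21/(-3)) + 30909 = (-12642/935 - 21*(-⅓)) + 30909 = (-12642/935 + 7) + 30909 = -6097/935 + 30909 = 28893818/935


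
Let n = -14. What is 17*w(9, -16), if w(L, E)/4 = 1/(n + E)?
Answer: -34/15 ≈ -2.2667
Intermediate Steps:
w(L, E) = 4/(-14 + E)
17*w(9, -16) = 17*(4/(-14 - 16)) = 17*(4/(-30)) = 17*(4*(-1/30)) = 17*(-2/15) = -34/15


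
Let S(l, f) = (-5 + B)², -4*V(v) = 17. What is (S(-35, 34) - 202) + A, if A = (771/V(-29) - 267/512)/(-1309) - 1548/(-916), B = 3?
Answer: -73119111231/372731392 ≈ -196.17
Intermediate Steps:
V(v) = -17/4 (V(v) = -¼*17 = -17/4)
S(l, f) = 4 (S(l, f) = (-5 + 3)² = (-2)² = 4)
A = 681704385/372731392 (A = (771/(-17/4) - 267/512)/(-1309) - 1548/(-916) = (771*(-4/17) - 267*1/512)*(-1/1309) - 1548*(-1/916) = (-3084/17 - 267/512)*(-1/1309) + 387/229 = -1583547/8704*(-1/1309) + 387/229 = 226221/1627648 + 387/229 = 681704385/372731392 ≈ 1.8289)
(S(-35, 34) - 202) + A = (4 - 202) + 681704385/372731392 = -198 + 681704385/372731392 = -73119111231/372731392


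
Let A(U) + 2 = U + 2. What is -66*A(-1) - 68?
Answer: -2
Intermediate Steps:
A(U) = U (A(U) = -2 + (U + 2) = -2 + (2 + U) = U)
-66*A(-1) - 68 = -66*(-1) - 68 = 66 - 68 = -2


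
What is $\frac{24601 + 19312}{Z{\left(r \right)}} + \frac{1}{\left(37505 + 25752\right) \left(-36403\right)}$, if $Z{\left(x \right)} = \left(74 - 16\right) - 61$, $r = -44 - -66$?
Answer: $- \frac{101120422346326}{6908233713} \approx -14638.0$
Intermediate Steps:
$r = 22$ ($r = -44 + 66 = 22$)
$Z{\left(x \right)} = -3$ ($Z{\left(x \right)} = 58 - 61 = -3$)
$\frac{24601 + 19312}{Z{\left(r \right)}} + \frac{1}{\left(37505 + 25752\right) \left(-36403\right)} = \frac{24601 + 19312}{-3} + \frac{1}{\left(37505 + 25752\right) \left(-36403\right)} = 43913 \left(- \frac{1}{3}\right) + \frac{1}{63257} \left(- \frac{1}{36403}\right) = - \frac{43913}{3} + \frac{1}{63257} \left(- \frac{1}{36403}\right) = - \frac{43913}{3} - \frac{1}{2302744571} = - \frac{101120422346326}{6908233713}$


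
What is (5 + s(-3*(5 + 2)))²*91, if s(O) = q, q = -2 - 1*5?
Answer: 364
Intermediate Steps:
q = -7 (q = -2 - 5 = -7)
s(O) = -7
(5 + s(-3*(5 + 2)))²*91 = (5 - 7)²*91 = (-2)²*91 = 4*91 = 364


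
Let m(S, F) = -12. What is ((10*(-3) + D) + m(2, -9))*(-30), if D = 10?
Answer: 960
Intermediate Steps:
((10*(-3) + D) + m(2, -9))*(-30) = ((10*(-3) + 10) - 12)*(-30) = ((-30 + 10) - 12)*(-30) = (-20 - 12)*(-30) = -32*(-30) = 960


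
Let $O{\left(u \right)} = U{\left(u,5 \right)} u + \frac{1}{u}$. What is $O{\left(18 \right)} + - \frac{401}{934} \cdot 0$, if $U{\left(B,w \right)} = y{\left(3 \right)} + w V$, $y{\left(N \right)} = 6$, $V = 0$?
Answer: $\frac{1945}{18} \approx 108.06$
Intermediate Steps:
$U{\left(B,w \right)} = 6$ ($U{\left(B,w \right)} = 6 + w 0 = 6 + 0 = 6$)
$O{\left(u \right)} = \frac{1}{u} + 6 u$ ($O{\left(u \right)} = 6 u + \frac{1}{u} = \frac{1}{u} + 6 u$)
$O{\left(18 \right)} + - \frac{401}{934} \cdot 0 = \left(\frac{1}{18} + 6 \cdot 18\right) + - \frac{401}{934} \cdot 0 = \left(\frac{1}{18} + 108\right) + \left(-401\right) \frac{1}{934} \cdot 0 = \frac{1945}{18} - 0 = \frac{1945}{18} + 0 = \frac{1945}{18}$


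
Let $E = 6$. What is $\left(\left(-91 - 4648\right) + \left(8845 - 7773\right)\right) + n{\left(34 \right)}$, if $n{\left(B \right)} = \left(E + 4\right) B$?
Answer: $-3327$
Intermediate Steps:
$n{\left(B \right)} = 10 B$ ($n{\left(B \right)} = \left(6 + 4\right) B = 10 B$)
$\left(\left(-91 - 4648\right) + \left(8845 - 7773\right)\right) + n{\left(34 \right)} = \left(\left(-91 - 4648\right) + \left(8845 - 7773\right)\right) + 10 \cdot 34 = \left(\left(-91 - 4648\right) + 1072\right) + 340 = \left(-4739 + 1072\right) + 340 = -3667 + 340 = -3327$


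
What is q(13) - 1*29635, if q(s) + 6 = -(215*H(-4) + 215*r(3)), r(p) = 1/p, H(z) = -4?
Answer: -86558/3 ≈ -28853.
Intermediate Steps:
q(s) = 2347/3 (q(s) = -6 - 215/(1/(1/3 - 4)) = -6 - 215/(1/(-11/3)) = -6 - 215/(-3/11) = -6 - 215*(-11/3) = -6 + 2365/3 = 2347/3)
q(13) - 1*29635 = 2347/3 - 1*29635 = 2347/3 - 29635 = -86558/3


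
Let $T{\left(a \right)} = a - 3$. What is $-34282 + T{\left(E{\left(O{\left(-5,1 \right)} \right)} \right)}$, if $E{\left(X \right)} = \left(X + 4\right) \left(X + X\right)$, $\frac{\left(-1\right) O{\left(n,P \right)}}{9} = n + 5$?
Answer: $-34285$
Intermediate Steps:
$O{\left(n,P \right)} = -45 - 9 n$ ($O{\left(n,P \right)} = - 9 \left(n + 5\right) = - 9 \left(5 + n\right) = -45 - 9 n$)
$E{\left(X \right)} = 2 X \left(4 + X\right)$ ($E{\left(X \right)} = \left(4 + X\right) 2 X = 2 X \left(4 + X\right)$)
$T{\left(a \right)} = -3 + a$ ($T{\left(a \right)} = a - 3 = -3 + a$)
$-34282 + T{\left(E{\left(O{\left(-5,1 \right)} \right)} \right)} = -34282 - \left(3 - 2 \left(-45 - -45\right) \left(4 - 0\right)\right) = -34282 - \left(3 - 2 \left(-45 + 45\right) \left(4 + \left(-45 + 45\right)\right)\right) = -34282 - \left(3 + 0 \left(4 + 0\right)\right) = -34282 - \left(3 + 0 \cdot 4\right) = -34282 + \left(-3 + 0\right) = -34282 - 3 = -34285$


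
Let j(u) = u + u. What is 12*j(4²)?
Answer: 384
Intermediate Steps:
j(u) = 2*u
12*j(4²) = 12*(2*4²) = 12*(2*16) = 12*32 = 384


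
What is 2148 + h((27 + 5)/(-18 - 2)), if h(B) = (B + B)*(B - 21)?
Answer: 55508/25 ≈ 2220.3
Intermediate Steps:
h(B) = 2*B*(-21 + B) (h(B) = (2*B)*(-21 + B) = 2*B*(-21 + B))
2148 + h((27 + 5)/(-18 - 2)) = 2148 + 2*((27 + 5)/(-18 - 2))*(-21 + (27 + 5)/(-18 - 2)) = 2148 + 2*(32/(-20))*(-21 + 32/(-20)) = 2148 + 2*(32*(-1/20))*(-21 + 32*(-1/20)) = 2148 + 2*(-8/5)*(-21 - 8/5) = 2148 + 2*(-8/5)*(-113/5) = 2148 + 1808/25 = 55508/25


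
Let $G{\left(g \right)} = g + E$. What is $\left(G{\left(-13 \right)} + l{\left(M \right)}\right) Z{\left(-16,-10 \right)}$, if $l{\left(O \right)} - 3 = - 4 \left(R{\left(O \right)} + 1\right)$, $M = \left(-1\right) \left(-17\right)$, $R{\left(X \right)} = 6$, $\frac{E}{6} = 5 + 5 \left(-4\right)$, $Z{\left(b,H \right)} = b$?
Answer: $2048$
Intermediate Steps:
$E = -90$ ($E = 6 \left(5 + 5 \left(-4\right)\right) = 6 \left(5 - 20\right) = 6 \left(-15\right) = -90$)
$M = 17$
$l{\left(O \right)} = -25$ ($l{\left(O \right)} = 3 - 4 \left(6 + 1\right) = 3 - 28 = -25$)
$G{\left(g \right)} = -90 + g$ ($G{\left(g \right)} = g - 90 = -90 + g$)
$\left(G{\left(-13 \right)} + l{\left(M \right)}\right) Z{\left(-16,-10 \right)} = \left(\left(-90 - 13\right) - 25\right) \left(-16\right) = \left(-103 - 25\right) \left(-16\right) = \left(-128\right) \left(-16\right) = 2048$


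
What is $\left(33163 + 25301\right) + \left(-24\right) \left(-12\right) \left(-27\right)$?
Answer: $50688$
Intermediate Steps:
$\left(33163 + 25301\right) + \left(-24\right) \left(-12\right) \left(-27\right) = 58464 + 288 \left(-27\right) = 58464 - 7776 = 50688$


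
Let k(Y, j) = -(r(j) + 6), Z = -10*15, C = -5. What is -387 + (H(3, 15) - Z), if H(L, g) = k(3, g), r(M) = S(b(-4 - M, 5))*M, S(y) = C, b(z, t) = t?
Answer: -168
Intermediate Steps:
S(y) = -5
r(M) = -5*M
Z = -150
k(Y, j) = -6 + 5*j (k(Y, j) = -(-5*j + 6) = -(6 - 5*j) = -6 + 5*j)
H(L, g) = -6 + 5*g
-387 + (H(3, 15) - Z) = -387 + ((-6 + 5*15) - 1*(-150)) = -387 + ((-6 + 75) + 150) = -387 + (69 + 150) = -387 + 219 = -168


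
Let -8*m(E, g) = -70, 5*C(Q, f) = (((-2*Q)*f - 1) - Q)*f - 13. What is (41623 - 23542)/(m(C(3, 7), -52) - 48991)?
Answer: -72324/195929 ≈ -0.36913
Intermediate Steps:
C(Q, f) = -13/5 + f*(-1 - Q - 2*Q*f)/5 (C(Q, f) = ((((-2*Q)*f - 1) - Q)*f - 13)/5 = (((-2*Q*f - 1) - Q)*f - 13)/5 = (((-1 - 2*Q*f) - Q)*f - 13)/5 = ((-1 - Q - 2*Q*f)*f - 13)/5 = (f*(-1 - Q - 2*Q*f) - 13)/5 = (-13 + f*(-1 - Q - 2*Q*f))/5 = -13/5 + f*(-1 - Q - 2*Q*f)/5)
m(E, g) = 35/4 (m(E, g) = -1/8*(-70) = 35/4)
(41623 - 23542)/(m(C(3, 7), -52) - 48991) = (41623 - 23542)/(35/4 - 48991) = 18081/(-195929/4) = 18081*(-4/195929) = -72324/195929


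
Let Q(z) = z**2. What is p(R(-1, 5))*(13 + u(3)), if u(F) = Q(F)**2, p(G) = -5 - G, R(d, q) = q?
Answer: -940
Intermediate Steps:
u(F) = F**4 (u(F) = (F**2)**2 = F**4)
p(R(-1, 5))*(13 + u(3)) = (-5 - 1*5)*(13 + 3**4) = (-5 - 5)*(13 + 81) = -10*94 = -940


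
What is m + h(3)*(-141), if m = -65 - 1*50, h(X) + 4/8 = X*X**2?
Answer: -7703/2 ≈ -3851.5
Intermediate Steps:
h(X) = -1/2 + X**3 (h(X) = -1/2 + X*X**2 = -1/2 + X**3)
m = -115 (m = -65 - 50 = -115)
m + h(3)*(-141) = -115 + (-1/2 + 3**3)*(-141) = -115 + (-1/2 + 27)*(-141) = -115 + (53/2)*(-141) = -115 - 7473/2 = -7703/2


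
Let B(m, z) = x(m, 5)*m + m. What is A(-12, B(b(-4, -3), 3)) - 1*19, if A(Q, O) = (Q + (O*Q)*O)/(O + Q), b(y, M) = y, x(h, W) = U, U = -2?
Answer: 13/2 ≈ 6.5000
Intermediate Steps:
x(h, W) = -2
B(m, z) = -m (B(m, z) = -2*m + m = -m)
A(Q, O) = (Q + Q*O²)/(O + Q)
A(-12, B(b(-4, -3), 3)) - 1*19 = -12*(1 + (-1*(-4))²)/(-1*(-4) - 12) - 1*19 = -12*(1 + 4²)/(4 - 12) - 19 = -12*(1 + 16)/(-8) - 19 = -12*(-⅛)*17 - 19 = 51/2 - 19 = 13/2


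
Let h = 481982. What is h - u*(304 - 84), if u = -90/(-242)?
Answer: 5300902/11 ≈ 4.8190e+5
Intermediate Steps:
u = 45/121 (u = -90*(-1/242) = 45/121 ≈ 0.37190)
h - u*(304 - 84) = 481982 - 45*(304 - 84)/121 = 481982 - 45*220/121 = 481982 - 1*900/11 = 481982 - 900/11 = 5300902/11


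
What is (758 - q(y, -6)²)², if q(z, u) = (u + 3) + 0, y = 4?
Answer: 561001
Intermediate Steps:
q(z, u) = 3 + u (q(z, u) = (3 + u) + 0 = 3 + u)
(758 - q(y, -6)²)² = (758 - (3 - 6)²)² = (758 - 1*(-3)²)² = (758 - 1*9)² = (758 - 9)² = 749² = 561001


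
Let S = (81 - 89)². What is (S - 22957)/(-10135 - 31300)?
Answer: 22893/41435 ≈ 0.55250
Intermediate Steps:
S = 64 (S = (-8)² = 64)
(S - 22957)/(-10135 - 31300) = (64 - 22957)/(-10135 - 31300) = -22893/(-41435) = -22893*(-1/41435) = 22893/41435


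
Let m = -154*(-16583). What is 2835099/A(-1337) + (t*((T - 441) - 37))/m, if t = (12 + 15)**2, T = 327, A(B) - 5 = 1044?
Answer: 7240109321547/2678917318 ≈ 2702.6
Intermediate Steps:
A(B) = 1049 (A(B) = 5 + 1044 = 1049)
m = 2553782
t = 729 (t = 27**2 = 729)
2835099/A(-1337) + (t*((T - 441) - 37))/m = 2835099/1049 + (729*((327 - 441) - 37))/2553782 = 2835099*(1/1049) + (729*(-114 - 37))*(1/2553782) = 2835099/1049 + (729*(-151))*(1/2553782) = 2835099/1049 - 110079*1/2553782 = 2835099/1049 - 110079/2553782 = 7240109321547/2678917318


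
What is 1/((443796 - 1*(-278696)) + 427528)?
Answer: 1/1150020 ≈ 8.6955e-7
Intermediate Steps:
1/((443796 - 1*(-278696)) + 427528) = 1/((443796 + 278696) + 427528) = 1/(722492 + 427528) = 1/1150020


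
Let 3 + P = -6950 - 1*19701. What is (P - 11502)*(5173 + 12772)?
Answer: -684709420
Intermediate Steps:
P = -26654 (P = -3 + (-6950 - 1*19701) = -3 + (-6950 - 19701) = -3 - 26651 = -26654)
(P - 11502)*(5173 + 12772) = (-26654 - 11502)*(5173 + 12772) = -38156*17945 = -684709420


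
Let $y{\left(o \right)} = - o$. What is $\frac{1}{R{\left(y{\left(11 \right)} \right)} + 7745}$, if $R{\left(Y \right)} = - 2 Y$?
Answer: $\frac{1}{7767} \approx 0.00012875$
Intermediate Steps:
$\frac{1}{R{\left(y{\left(11 \right)} \right)} + 7745} = \frac{1}{- 2 \left(\left(-1\right) 11\right) + 7745} = \frac{1}{\left(-2\right) \left(-11\right) + 7745} = \frac{1}{22 + 7745} = \frac{1}{7767}$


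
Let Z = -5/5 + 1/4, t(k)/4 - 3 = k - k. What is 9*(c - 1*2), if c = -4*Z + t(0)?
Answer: 117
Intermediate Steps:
t(k) = 12 (t(k) = 12 + 4*(k - k) = 12 + 4*0 = 12 + 0 = 12)
Z = -¾ (Z = -5*⅕ + 1*(¼) = -1 + ¼ = -¾ ≈ -0.75000)
c = 15 (c = -4*(-¾) + 12 = 3 + 12 = 15)
9*(c - 1*2) = 9*(15 - 1*2) = 9*(15 - 2) = 9*13 = 117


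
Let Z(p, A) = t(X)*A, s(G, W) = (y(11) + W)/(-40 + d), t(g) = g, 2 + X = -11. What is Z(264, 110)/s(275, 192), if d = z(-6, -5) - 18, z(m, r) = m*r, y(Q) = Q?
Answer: 5720/29 ≈ 197.24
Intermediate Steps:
X = -13 (X = -2 - 11 = -13)
d = 12 (d = -6*(-5) - 18 = 30 - 18 = 12)
s(G, W) = -11/28 - W/28 (s(G, W) = (11 + W)/(-40 + 12) = (11 + W)/(-28) = (11 + W)*(-1/28) = -11/28 - W/28)
Z(p, A) = -13*A
Z(264, 110)/s(275, 192) = (-13*110)/(-11/28 - 1/28*192) = -1430/(-11/28 - 48/7) = -1430/(-29/4) = -1430*(-4/29) = 5720/29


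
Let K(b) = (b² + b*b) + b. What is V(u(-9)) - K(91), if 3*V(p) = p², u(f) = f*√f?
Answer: -16896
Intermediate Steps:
u(f) = f^(3/2)
K(b) = b + 2*b² (K(b) = (b² + b²) + b = 2*b² + b = b + 2*b²)
V(p) = p²/3
V(u(-9)) - K(91) = ((-9)^(3/2))²/3 - 91*(1 + 2*91) = (-27*I)²/3 - 91*(1 + 182) = (⅓)*(-729) - 91*183 = -243 - 1*16653 = -243 - 16653 = -16896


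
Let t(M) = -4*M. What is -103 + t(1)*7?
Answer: -131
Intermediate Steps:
-103 + t(1)*7 = -103 - 4*1*7 = -103 - 4*7 = -103 - 28 = -131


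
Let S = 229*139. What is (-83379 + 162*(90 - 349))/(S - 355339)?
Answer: 41779/107836 ≈ 0.38743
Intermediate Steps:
S = 31831
(-83379 + 162*(90 - 349))/(S - 355339) = (-83379 + 162*(90 - 349))/(31831 - 355339) = (-83379 + 162*(-259))/(-323508) = (-83379 - 41958)*(-1/323508) = -125337*(-1/323508) = 41779/107836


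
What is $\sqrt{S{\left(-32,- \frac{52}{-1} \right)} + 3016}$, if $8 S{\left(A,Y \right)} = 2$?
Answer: $\frac{\sqrt{12065}}{2} \approx 54.92$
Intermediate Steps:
$S{\left(A,Y \right)} = \frac{1}{4}$ ($S{\left(A,Y \right)} = \frac{1}{8} \cdot 2 = \frac{1}{4}$)
$\sqrt{S{\left(-32,- \frac{52}{-1} \right)} + 3016} = \sqrt{\frac{1}{4} + 3016} = \sqrt{\frac{12065}{4}} = \frac{\sqrt{12065}}{2}$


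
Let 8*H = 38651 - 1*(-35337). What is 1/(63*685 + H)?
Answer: 2/104807 ≈ 1.9083e-5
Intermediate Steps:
H = 18497/2 (H = (38651 - 1*(-35337))/8 = (38651 + 35337)/8 = (⅛)*73988 = 18497/2 ≈ 9248.5)
1/(63*685 + H) = 1/(63*685 + 18497/2) = 1/(43155 + 18497/2) = 1/(104807/2) = 2/104807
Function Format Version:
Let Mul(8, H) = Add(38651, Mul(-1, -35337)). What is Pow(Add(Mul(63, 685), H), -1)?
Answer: Rational(2, 104807) ≈ 1.9083e-5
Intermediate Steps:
H = Rational(18497, 2) (H = Mul(Rational(1, 8), Add(38651, Mul(-1, -35337))) = Mul(Rational(1, 8), Add(38651, 35337)) = Mul(Rational(1, 8), 73988) = Rational(18497, 2) ≈ 9248.5)
Pow(Add(Mul(63, 685), H), -1) = Pow(Add(Mul(63, 685), Rational(18497, 2)), -1) = Pow(Add(43155, Rational(18497, 2)), -1) = Pow(Rational(104807, 2), -1) = Rational(2, 104807)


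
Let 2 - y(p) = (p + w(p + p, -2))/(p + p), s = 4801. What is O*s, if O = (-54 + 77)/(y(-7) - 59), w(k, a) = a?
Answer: -1545922/807 ≈ -1915.6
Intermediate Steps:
y(p) = 2 - (-2 + p)/(2*p) (y(p) = 2 - (p - 2)/(p + p) = 2 - (-2 + p)/(2*p))
O = -322/807 (O = (-54 + 77)/((3/2 + 1/(-7)) - 59) = 23/((3/2 - ⅐) - 59) = 23/(19/14 - 59) = 23/(-807/14) = 23*(-14/807) = -322/807 ≈ -0.39901)
O*s = -322/807*4801 = -1545922/807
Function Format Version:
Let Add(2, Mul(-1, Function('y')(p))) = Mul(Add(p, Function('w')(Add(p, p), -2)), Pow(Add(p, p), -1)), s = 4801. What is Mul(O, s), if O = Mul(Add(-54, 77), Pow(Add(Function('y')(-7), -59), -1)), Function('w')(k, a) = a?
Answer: Rational(-1545922, 807) ≈ -1915.6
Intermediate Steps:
Function('y')(p) = Add(2, Mul(Rational(-1, 2), Pow(p, -1), Add(-2, p))) (Function('y')(p) = Add(2, Mul(-1, Mul(Add(p, -2), Pow(Add(p, p), -1)))) = Add(2, Mul(-1, Mul(Add(-2, p), Pow(Mul(2, p), -1)))) = Add(2, Mul(-1, Mul(Add(-2, p), Mul(Rational(1, 2), Pow(p, -1))))) = Add(2, Mul(-1, Mul(Rational(1, 2), Pow(p, -1), Add(-2, p)))) = Add(2, Mul(Rational(-1, 2), Pow(p, -1), Add(-2, p))))
O = Rational(-322, 807) (O = Mul(Add(-54, 77), Pow(Add(Add(Rational(3, 2), Pow(-7, -1)), -59), -1)) = Mul(23, Pow(Add(Add(Rational(3, 2), Rational(-1, 7)), -59), -1)) = Mul(23, Pow(Add(Rational(19, 14), -59), -1)) = Mul(23, Pow(Rational(-807, 14), -1)) = Mul(23, Rational(-14, 807)) = Rational(-322, 807) ≈ -0.39901)
Mul(O, s) = Mul(Rational(-322, 807), 4801) = Rational(-1545922, 807)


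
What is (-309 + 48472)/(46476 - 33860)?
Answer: 48163/12616 ≈ 3.8176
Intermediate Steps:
(-309 + 48472)/(46476 - 33860) = 48163/12616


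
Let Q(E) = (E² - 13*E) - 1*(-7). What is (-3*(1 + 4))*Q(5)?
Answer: 495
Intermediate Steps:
Q(E) = 7 + E² - 13*E (Q(E) = (E² - 13*E) + 7 = 7 + E² - 13*E)
(-3*(1 + 4))*Q(5) = (-3*(1 + 4))*(7 + 5² - 13*5) = (-3*5)*(7 + 25 - 65) = -15*(-33) = 495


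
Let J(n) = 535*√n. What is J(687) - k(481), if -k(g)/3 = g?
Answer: 1443 + 535*√687 ≈ 15466.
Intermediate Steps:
k(g) = -3*g
J(687) - k(481) = 535*√687 - (-3)*481 = 535*√687 - 1*(-1443) = 535*√687 + 1443 = 1443 + 535*√687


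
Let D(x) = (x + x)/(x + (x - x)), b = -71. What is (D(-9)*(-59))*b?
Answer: 8378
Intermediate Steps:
D(x) = 2 (D(x) = (2*x)/(x + 0) = (2*x)/x = 2)
(D(-9)*(-59))*b = (2*(-59))*(-71) = -118*(-71) = 8378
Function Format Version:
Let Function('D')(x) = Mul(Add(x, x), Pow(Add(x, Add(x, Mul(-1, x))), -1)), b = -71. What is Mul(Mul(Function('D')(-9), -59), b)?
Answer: 8378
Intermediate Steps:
Function('D')(x) = 2 (Function('D')(x) = Mul(Mul(2, x), Pow(Add(x, 0), -1)) = Mul(Mul(2, x), Pow(x, -1)) = 2)
Mul(Mul(Function('D')(-9), -59), b) = Mul(Mul(2, -59), -71) = Mul(-118, -71) = 8378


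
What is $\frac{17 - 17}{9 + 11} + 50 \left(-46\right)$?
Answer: $-2300$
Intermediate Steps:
$\frac{17 - 17}{9 + 11} + 50 \left(-46\right) = \frac{0}{20} - 2300 = 0 \cdot \frac{1}{20} - 2300 = 0 - 2300 = -2300$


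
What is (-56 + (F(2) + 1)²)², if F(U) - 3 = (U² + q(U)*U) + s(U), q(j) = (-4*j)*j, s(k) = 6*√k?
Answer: 516352 - 340992*√2 ≈ 34117.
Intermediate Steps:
q(j) = -4*j²
F(U) = 3 + U² - 4*U³ + 6*√U (F(U) = 3 + ((U² + (-4*U²)*U) + 6*√U) = 3 + ((U² - 4*U³) + 6*√U) = 3 + (U² - 4*U³ + 6*√U) = 3 + U² - 4*U³ + 6*√U)
(-56 + (F(2) + 1)²)² = (-56 + ((3 + 2² - 4*2³ + 6*√2) + 1)²)² = (-56 + ((3 + 4 - 4*8 + 6*√2) + 1)²)² = (-56 + ((3 + 4 - 32 + 6*√2) + 1)²)² = (-56 + ((-25 + 6*√2) + 1)²)² = (-56 + (-24 + 6*√2)²)²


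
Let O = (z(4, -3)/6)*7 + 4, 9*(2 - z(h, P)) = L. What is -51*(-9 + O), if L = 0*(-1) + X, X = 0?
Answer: 136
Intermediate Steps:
L = 0 (L = 0*(-1) + 0 = 0 + 0 = 0)
z(h, P) = 2 (z(h, P) = 2 - ⅑*0 = 2 + 0 = 2)
O = 19/3 (O = (2/6)*7 + 4 = (2*(⅙))*7 + 4 = (⅓)*7 + 4 = 7/3 + 4 = 19/3 ≈ 6.3333)
-51*(-9 + O) = -51*(-9 + 19/3) = -51*(-8/3) = 136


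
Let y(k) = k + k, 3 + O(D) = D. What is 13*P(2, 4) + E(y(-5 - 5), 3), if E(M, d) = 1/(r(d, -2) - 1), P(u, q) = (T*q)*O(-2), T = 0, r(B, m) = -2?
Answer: -⅓ ≈ -0.33333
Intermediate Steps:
O(D) = -3 + D
P(u, q) = 0 (P(u, q) = (0*q)*(-3 - 2) = 0*(-5) = 0)
y(k) = 2*k
E(M, d) = -⅓ (E(M, d) = 1/(-2 - 1) = 1/(-3) = -⅓)
13*P(2, 4) + E(y(-5 - 5), 3) = 13*0 - ⅓ = 0 - ⅓ = -⅓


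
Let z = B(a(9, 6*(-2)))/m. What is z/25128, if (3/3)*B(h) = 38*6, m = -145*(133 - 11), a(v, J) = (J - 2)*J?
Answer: -19/37042860 ≈ -5.1292e-7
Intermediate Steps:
a(v, J) = J*(-2 + J) (a(v, J) = (-2 + J)*J = J*(-2 + J))
m = -17690 (m = -145*122 = -17690)
B(h) = 228 (B(h) = 38*6 = 228)
z = -114/8845 (z = 228/(-17690) = 228*(-1/17690) = -114/8845 ≈ -0.012889)
z/25128 = -114/8845/25128 = -114/8845*1/25128 = -19/37042860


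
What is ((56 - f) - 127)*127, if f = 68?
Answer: -17653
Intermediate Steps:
((56 - f) - 127)*127 = ((56 - 1*68) - 127)*127 = ((56 - 68) - 127)*127 = (-12 - 127)*127 = -139*127 = -17653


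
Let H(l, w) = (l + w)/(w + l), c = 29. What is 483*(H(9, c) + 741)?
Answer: 358386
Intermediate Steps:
H(l, w) = 1 (H(l, w) = (l + w)/(l + w) = 1)
483*(H(9, c) + 741) = 483*(1 + 741) = 483*742 = 358386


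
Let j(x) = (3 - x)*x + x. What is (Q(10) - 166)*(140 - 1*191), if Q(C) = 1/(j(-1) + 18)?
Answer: 110007/13 ≈ 8462.1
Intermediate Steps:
j(x) = x + x*(3 - x) (j(x) = x*(3 - x) + x = x + x*(3 - x))
Q(C) = 1/13 (Q(C) = 1/(-(4 - 1*(-1)) + 18) = 1/(-(4 + 1) + 18) = 1/(-1*5 + 18) = 1/(-5 + 18) = 1/13)
(Q(10) - 166)*(140 - 1*191) = (1/13 - 166)*(140 - 1*191) = -2157*(140 - 191)/13 = -2157/13*(-51) = 110007/13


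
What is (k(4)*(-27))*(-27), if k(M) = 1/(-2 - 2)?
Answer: -729/4 ≈ -182.25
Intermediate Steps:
k(M) = -1/4 (k(M) = 1/(-4) = -1/4)
(k(4)*(-27))*(-27) = -1/4*(-27)*(-27) = (27/4)*(-27) = -729/4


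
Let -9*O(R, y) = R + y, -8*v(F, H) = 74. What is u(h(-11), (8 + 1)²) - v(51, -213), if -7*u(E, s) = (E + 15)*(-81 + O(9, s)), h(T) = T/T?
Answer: 869/4 ≈ 217.25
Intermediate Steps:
v(F, H) = -37/4 (v(F, H) = -⅛*74 = -37/4)
h(T) = 1
O(R, y) = -R/9 - y/9 (O(R, y) = -(R + y)/9 = -R/9 - y/9)
u(E, s) = -(-82 - s/9)*(15 + E)/7 (u(E, s) = -(E + 15)*(-81 + (-⅑*9 - s/9))/7 = -(15 + E)*(-81 + (-1 - s/9))/7 = -(15 + E)*(-82 - s/9)/7 = -(-82 - s/9)*(15 + E)/7)
u(h(-11), (8 + 1)²) - v(51, -213) = (1230/7 + 5*(8 + 1)²/21 + (82/7)*1 + (1/63)*1*(8 + 1)²) - 1*(-37/4) = (1230/7 + (5/21)*9² + 82/7 + (1/63)*1*9²) + 37/4 = (1230/7 + (5/21)*81 + 82/7 + (1/63)*1*81) + 37/4 = (1230/7 + 135/7 + 82/7 + 9/7) + 37/4 = 208 + 37/4 = 869/4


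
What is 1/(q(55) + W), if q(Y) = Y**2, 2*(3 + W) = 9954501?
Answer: 2/9960545 ≈ 2.0079e-7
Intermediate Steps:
W = 9954495/2 (W = -3 + (1/2)*9954501 = -3 + 9954501/2 = 9954495/2 ≈ 4.9772e+6)
1/(q(55) + W) = 1/(55**2 + 9954495/2) = 1/(3025 + 9954495/2) = 1/(9960545/2) = 2/9960545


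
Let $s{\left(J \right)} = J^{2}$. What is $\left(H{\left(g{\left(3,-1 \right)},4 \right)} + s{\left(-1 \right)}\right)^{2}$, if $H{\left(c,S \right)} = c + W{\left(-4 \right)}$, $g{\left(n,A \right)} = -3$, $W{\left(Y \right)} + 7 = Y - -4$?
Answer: $81$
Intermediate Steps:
$W{\left(Y \right)} = -3 + Y$ ($W{\left(Y \right)} = -7 + \left(Y - -4\right) = -7 + \left(Y + 4\right) = -7 + \left(4 + Y\right) = -3 + Y$)
$H{\left(c,S \right)} = -7 + c$ ($H{\left(c,S \right)} = c - 7 = -7 + c$)
$\left(H{\left(g{\left(3,-1 \right)},4 \right)} + s{\left(-1 \right)}\right)^{2} = \left(\left(-7 - 3\right) + \left(-1\right)^{2}\right)^{2} = \left(-10 + 1\right)^{2} = \left(-9\right)^{2} = 81$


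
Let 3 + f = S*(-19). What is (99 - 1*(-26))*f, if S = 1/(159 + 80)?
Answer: -92000/239 ≈ -384.94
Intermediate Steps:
S = 1/239 ≈ 0.0041841
f = -736/239 (f = -3 + (1/239)*(-19) = -3 - 19/239 = -736/239 ≈ -3.0795)
(99 - 1*(-26))*f = (99 - 1*(-26))*(-736/239) = (99 + 26)*(-736/239) = 125*(-736/239) = -92000/239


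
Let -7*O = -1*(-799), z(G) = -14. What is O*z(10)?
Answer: 1598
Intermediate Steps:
O = -799/7 (O = -(-1)*(-799)/7 = -⅐*799 = -799/7 ≈ -114.14)
O*z(10) = -799/7*(-14) = 1598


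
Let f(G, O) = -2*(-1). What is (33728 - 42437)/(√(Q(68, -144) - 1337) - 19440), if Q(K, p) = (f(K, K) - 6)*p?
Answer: 169302960/377914361 + 8709*I*√761/377914361 ≈ 0.44799 + 0.00063572*I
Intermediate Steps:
f(G, O) = 2
Q(K, p) = -4*p (Q(K, p) = (2 - 6)*p = -4*p)
(33728 - 42437)/(√(Q(68, -144) - 1337) - 19440) = (33728 - 42437)/(√(-4*(-144) - 1337) - 19440) = -8709/(√(576 - 1337) - 19440) = -8709/(√(-761) - 19440) = -8709/(I*√761 - 19440) = -8709/(-19440 + I*√761)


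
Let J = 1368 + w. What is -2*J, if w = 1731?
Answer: -6198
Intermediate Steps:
J = 3099 (J = 1368 + 1731 = 3099)
-2*J = -2*3099 = -6198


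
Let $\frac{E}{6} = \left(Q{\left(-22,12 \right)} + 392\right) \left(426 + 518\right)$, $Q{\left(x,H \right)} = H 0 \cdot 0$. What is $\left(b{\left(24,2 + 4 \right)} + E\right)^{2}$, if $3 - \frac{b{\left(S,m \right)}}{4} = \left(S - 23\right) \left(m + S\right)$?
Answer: $4929199232400$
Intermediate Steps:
$b{\left(S,m \right)} = 12 - 4 \left(-23 + S\right) \left(S + m\right)$ ($b{\left(S,m \right)} = 12 - 4 \left(S - 23\right) \left(m + S\right) = 12 - 4 \left(-23 + S\right) \left(S + m\right)$)
$Q{\left(x,H \right)} = 0$ ($Q{\left(x,H \right)} = 0 \cdot 0 = 0$)
$E = 2220288$ ($E = 6 \left(0 + 392\right) \left(426 + 518\right) = 6 \cdot 392 \cdot 944 = 6 \cdot 370048 = 2220288$)
$\left(b{\left(24,2 + 4 \right)} + E\right)^{2} = \left(\left(12 - 4 \cdot 24^{2} + 92 \cdot 24 + 92 \left(2 + 4\right) - 96 \left(2 + 4\right)\right) + 2220288\right)^{2} = \left(\left(12 - 2304 + 2208 + 92 \cdot 6 - 96 \cdot 6\right) + 2220288\right)^{2} = \left(\left(12 - 2304 + 2208 + 552 - 576\right) + 2220288\right)^{2} = \left(-108 + 2220288\right)^{2} = 2220180^{2} = 4929199232400$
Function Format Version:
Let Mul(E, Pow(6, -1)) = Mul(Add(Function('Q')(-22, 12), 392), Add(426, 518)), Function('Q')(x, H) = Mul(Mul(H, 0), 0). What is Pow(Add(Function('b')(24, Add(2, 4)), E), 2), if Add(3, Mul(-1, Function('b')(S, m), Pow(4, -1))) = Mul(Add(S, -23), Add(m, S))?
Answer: 4929199232400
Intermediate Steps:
Function('b')(S, m) = Add(12, Mul(-4, Add(-23, S), Add(S, m))) (Function('b')(S, m) = Add(12, Mul(-4, Mul(Add(S, -23), Add(m, S)))) = Add(12, Mul(-4, Mul(Add(-23, S), Add(S, m)))) = Add(12, Mul(-4, Add(-23, S), Add(S, m))))
Function('Q')(x, H) = 0 (Function('Q')(x, H) = Mul(0, 0) = 0)
E = 2220288 (E = Mul(6, Mul(Add(0, 392), Add(426, 518))) = Mul(6, Mul(392, 944)) = Mul(6, 370048) = 2220288)
Pow(Add(Function('b')(24, Add(2, 4)), E), 2) = Pow(Add(Add(12, Mul(-4, Pow(24, 2)), Mul(92, 24), Mul(92, Add(2, 4)), Mul(-4, 24, Add(2, 4))), 2220288), 2) = Pow(Add(Add(12, Mul(-4, 576), 2208, Mul(92, 6), Mul(-4, 24, 6)), 2220288), 2) = Pow(Add(Add(12, -2304, 2208, 552, -576), 2220288), 2) = Pow(Add(-108, 2220288), 2) = Pow(2220180, 2) = 4929199232400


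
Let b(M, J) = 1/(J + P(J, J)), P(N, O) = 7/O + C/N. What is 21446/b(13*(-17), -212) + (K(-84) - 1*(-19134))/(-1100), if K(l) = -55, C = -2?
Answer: -265094481037/58300 ≈ -4.5471e+6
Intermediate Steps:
P(N, O) = -2/N + 7/O (P(N, O) = 7/O - 2/N = -2/N + 7/O)
b(M, J) = 1/(J + 5/J) (b(M, J) = 1/(J + (-2/J + 7/J)) = 1/(J + 5/J))
21446/b(13*(-17), -212) + (K(-84) - 1*(-19134))/(-1100) = 21446/((-212/(5 + (-212)²))) + (-55 - 1*(-19134))/(-1100) = 21446/((-212/(5 + 44944))) + (-55 + 19134)*(-1/1100) = 21446/((-212/44949)) + 19079*(-1/1100) = 21446/((-212*1/44949)) - 19079/1100 = 21446/(-212/44949) - 19079/1100 = 21446*(-44949/212) - 19079/1100 = -481988127/106 - 19079/1100 = -265094481037/58300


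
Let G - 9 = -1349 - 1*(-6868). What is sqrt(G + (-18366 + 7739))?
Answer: I*sqrt(5099) ≈ 71.407*I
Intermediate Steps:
G = 5528 (G = 9 + (-1349 - 1*(-6868)) = 9 + (-1349 + 6868) = 9 + 5519 = 5528)
sqrt(G + (-18366 + 7739)) = sqrt(5528 + (-18366 + 7739)) = sqrt(5528 - 10627) = sqrt(-5099) = I*sqrt(5099)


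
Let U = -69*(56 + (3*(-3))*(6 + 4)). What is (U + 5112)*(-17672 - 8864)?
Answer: -197905488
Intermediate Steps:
U = 2346 (U = -69*(56 - 9*10) = -69*(56 - 90) = -69*(-34) = 2346)
(U + 5112)*(-17672 - 8864) = (2346 + 5112)*(-17672 - 8864) = 7458*(-26536) = -197905488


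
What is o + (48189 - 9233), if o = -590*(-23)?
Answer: 52526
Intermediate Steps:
o = 13570
o + (48189 - 9233) = 13570 + (48189 - 9233) = 13570 + 38956 = 52526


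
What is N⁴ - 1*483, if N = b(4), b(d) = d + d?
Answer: 3613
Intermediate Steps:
b(d) = 2*d
N = 8 (N = 2*4 = 8)
N⁴ - 1*483 = 8⁴ - 1*483 = 4096 - 483 = 3613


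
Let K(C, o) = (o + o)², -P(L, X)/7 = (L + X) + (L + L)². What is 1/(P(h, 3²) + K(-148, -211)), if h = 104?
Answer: -1/125555 ≈ -7.9646e-6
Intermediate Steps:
P(L, X) = -28*L² - 7*L - 7*X (P(L, X) = -7*((L + X) + (L + L)²) = -7*((L + X) + (2*L)²) = -7*((L + X) + 4*L²) = -7*(L + X + 4*L²) = -28*L² - 7*L - 7*X)
K(C, o) = 4*o² (K(C, o) = (2*o)² = 4*o²)
1/(P(h, 3²) + K(-148, -211)) = 1/((-28*104² - 7*104 - 7*3²) + 4*(-211)²) = 1/((-28*10816 - 728 - 7*9) + 4*44521) = 1/((-302848 - 728 - 63) + 178084) = 1/(-303639 + 178084) = 1/(-125555) = -1/125555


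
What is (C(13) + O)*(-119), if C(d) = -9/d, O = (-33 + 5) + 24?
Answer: 7259/13 ≈ 558.38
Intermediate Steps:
O = -4 (O = -28 + 24 = -4)
(C(13) + O)*(-119) = (-9/13 - 4)*(-119) = -61/13*(-119) = 7259/13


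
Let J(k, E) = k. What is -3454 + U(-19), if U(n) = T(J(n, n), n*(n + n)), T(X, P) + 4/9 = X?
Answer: -31261/9 ≈ -3473.4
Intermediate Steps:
T(X, P) = -4/9 + X
U(n) = -4/9 + n
-3454 + U(-19) = -3454 + (-4/9 - 19) = -3454 - 175/9 = -31261/9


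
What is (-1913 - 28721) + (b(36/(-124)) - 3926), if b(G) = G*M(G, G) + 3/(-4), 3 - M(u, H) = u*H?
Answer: -4118498085/119164 ≈ -34562.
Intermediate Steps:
M(u, H) = 3 - H*u (M(u, H) = 3 - u*H = 3 - H*u)
b(G) = -¾ + G*(3 - G²) (b(G) = G*(3 - G*G) + 3/(-4) = G*(3 - G²) + 3*(-¼) = G*(3 - G²) - ¾ = -¾ + G*(3 - G²))
(-1913 - 28721) + (b(36/(-124)) - 3926) = (-1913 - 28721) + ((-¾ - (36/(-124))³ + 3*(36/(-124))) - 3926) = -30634 + ((-¾ - (36*(-1/124))³ + 3*(36*(-1/124))) - 3926) = -30634 + ((-¾ - (-9/31)³ + 3*(-9/31)) - 3926) = -30634 + ((-¾ - 1*(-729/29791) - 27/31) - 3926) = -30634 + ((-¾ + 729/29791 - 27/31) - 3926) = -30634 + (-190245/119164 - 3926) = -30634 - 468028109/119164 = -4118498085/119164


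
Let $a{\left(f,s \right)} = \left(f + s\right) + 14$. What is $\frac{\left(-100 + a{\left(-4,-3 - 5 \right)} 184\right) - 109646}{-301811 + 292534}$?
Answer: $\frac{109378}{9277} \approx 11.79$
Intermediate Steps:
$a{\left(f,s \right)} = 14 + f + s$
$\frac{\left(-100 + a{\left(-4,-3 - 5 \right)} 184\right) - 109646}{-301811 + 292534} = \frac{\left(-100 + \left(14 - 4 - 8\right) 184\right) - 109646}{-301811 + 292534} = \frac{\left(-100 + \left(14 - 4 - 8\right) 184\right) - 109646}{-9277} = \left(\left(-100 + 2 \cdot 184\right) - 109646\right) \left(- \frac{1}{9277}\right) = \left(\left(-100 + 368\right) - 109646\right) \left(- \frac{1}{9277}\right) = \left(268 - 109646\right) \left(- \frac{1}{9277}\right) = \left(-109378\right) \left(- \frac{1}{9277}\right) = \frac{109378}{9277}$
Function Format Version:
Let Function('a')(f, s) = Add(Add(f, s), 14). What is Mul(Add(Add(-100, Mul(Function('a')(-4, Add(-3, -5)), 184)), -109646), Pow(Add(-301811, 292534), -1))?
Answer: Rational(109378, 9277) ≈ 11.790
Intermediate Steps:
Function('a')(f, s) = Add(14, f, s)
Mul(Add(Add(-100, Mul(Function('a')(-4, Add(-3, -5)), 184)), -109646), Pow(Add(-301811, 292534), -1)) = Mul(Add(Add(-100, Mul(Add(14, -4, Add(-3, -5)), 184)), -109646), Pow(Add(-301811, 292534), -1)) = Mul(Add(Add(-100, Mul(Add(14, -4, -8), 184)), -109646), Pow(-9277, -1)) = Mul(Add(Add(-100, Mul(2, 184)), -109646), Rational(-1, 9277)) = Mul(Add(Add(-100, 368), -109646), Rational(-1, 9277)) = Mul(Add(268, -109646), Rational(-1, 9277)) = Mul(-109378, Rational(-1, 9277)) = Rational(109378, 9277)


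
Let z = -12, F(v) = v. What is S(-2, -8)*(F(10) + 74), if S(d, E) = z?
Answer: -1008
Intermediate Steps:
S(d, E) = -12
S(-2, -8)*(F(10) + 74) = -12*(10 + 74) = -12*84 = -1008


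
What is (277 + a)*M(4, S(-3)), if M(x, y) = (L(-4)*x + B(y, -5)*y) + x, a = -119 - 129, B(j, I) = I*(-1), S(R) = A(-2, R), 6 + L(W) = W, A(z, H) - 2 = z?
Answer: -1044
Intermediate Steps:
A(z, H) = 2 + z
L(W) = -6 + W
S(R) = 0 (S(R) = 2 - 2 = 0)
B(j, I) = -I
a = -248
M(x, y) = -9*x + 5*y (M(x, y) = ((-6 - 4)*x + (-1*(-5))*y) + x = (-10*x + 5*y) + x = -9*x + 5*y)
(277 + a)*M(4, S(-3)) = (277 - 248)*(-9*4 + 5*0) = 29*(-36 + 0) = 29*(-36) = -1044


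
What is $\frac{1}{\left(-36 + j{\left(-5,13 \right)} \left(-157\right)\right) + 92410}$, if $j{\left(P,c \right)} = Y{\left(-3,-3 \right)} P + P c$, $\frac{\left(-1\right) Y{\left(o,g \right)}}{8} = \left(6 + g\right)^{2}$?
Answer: $\frac{1}{46059} \approx 2.1711 \cdot 10^{-5}$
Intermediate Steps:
$Y{\left(o,g \right)} = - 8 \left(6 + g\right)^{2}$
$j{\left(P,c \right)} = - 72 P + P c$ ($j{\left(P,c \right)} = - 8 \left(6 - 3\right)^{2} P + P c = - 8 \cdot 3^{2} P + P c = \left(-8\right) 9 P + P c = - 72 P + P c$)
$\frac{1}{\left(-36 + j{\left(-5,13 \right)} \left(-157\right)\right) + 92410} = \frac{1}{\left(-36 + - 5 \left(-72 + 13\right) \left(-157\right)\right) + 92410} = \frac{1}{\left(-36 + \left(-5\right) \left(-59\right) \left(-157\right)\right) + 92410} = \frac{1}{\left(-36 + 295 \left(-157\right)\right) + 92410} = \frac{1}{\left(-36 - 46315\right) + 92410} = \frac{1}{-46351 + 92410} = \frac{1}{46059}$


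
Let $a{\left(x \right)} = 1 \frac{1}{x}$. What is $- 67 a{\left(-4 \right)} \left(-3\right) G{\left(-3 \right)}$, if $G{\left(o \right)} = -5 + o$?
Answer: $402$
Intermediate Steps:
$a{\left(x \right)} = \frac{1}{x}$
$- 67 a{\left(-4 \right)} \left(-3\right) G{\left(-3 \right)} = - 67 \frac{1}{-4} \left(-3\right) \left(-5 - 3\right) = - 67 \left(- \frac{1}{4}\right) \left(-3\right) \left(-8\right) = - 67 \cdot \frac{3}{4} \left(-8\right) = \left(-67\right) \left(-6\right) = 402$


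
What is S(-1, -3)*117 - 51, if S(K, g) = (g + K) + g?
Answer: -870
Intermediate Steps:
S(K, g) = K + 2*g (S(K, g) = (K + g) + g = K + 2*g)
S(-1, -3)*117 - 51 = (-1 + 2*(-3))*117 - 51 = (-1 - 6)*117 - 51 = -7*117 - 51 = -819 - 51 = -870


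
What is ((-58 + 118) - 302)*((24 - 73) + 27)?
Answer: 5324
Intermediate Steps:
((-58 + 118) - 302)*((24 - 73) + 27) = (60 - 302)*(-49 + 27) = -242*(-22) = 5324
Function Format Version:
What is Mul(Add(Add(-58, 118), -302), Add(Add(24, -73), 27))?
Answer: 5324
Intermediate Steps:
Mul(Add(Add(-58, 118), -302), Add(Add(24, -73), 27)) = Mul(Add(60, -302), Add(-49, 27)) = Mul(-242, -22) = 5324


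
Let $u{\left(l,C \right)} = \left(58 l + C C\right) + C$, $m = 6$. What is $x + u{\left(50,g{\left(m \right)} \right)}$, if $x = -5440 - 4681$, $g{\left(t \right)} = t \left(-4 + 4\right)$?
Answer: $-7221$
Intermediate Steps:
$g{\left(t \right)} = 0$ ($g{\left(t \right)} = t 0 = 0$)
$u{\left(l,C \right)} = C + C^{2} + 58 l$ ($u{\left(l,C \right)} = \left(58 l + C^{2}\right) + C = \left(C^{2} + 58 l\right) + C = C + C^{2} + 58 l$)
$x = -10121$ ($x = -5440 - 4681 = -10121$)
$x + u{\left(50,g{\left(m \right)} \right)} = -10121 + \left(0 + 0^{2} + 58 \cdot 50\right) = -10121 + \left(0 + 0 + 2900\right) = -10121 + 2900 = -7221$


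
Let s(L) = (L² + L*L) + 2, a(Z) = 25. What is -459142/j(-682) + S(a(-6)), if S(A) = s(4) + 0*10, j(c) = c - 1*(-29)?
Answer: 481344/653 ≈ 737.13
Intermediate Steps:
j(c) = 29 + c (j(c) = c + 29 = 29 + c)
s(L) = 2 + 2*L² (s(L) = (L² + L²) + 2 = 2*L² + 2 = 2 + 2*L²)
S(A) = 34 (S(A) = (2 + 2*4²) + 0*10 = (2 + 2*16) + 0 = (2 + 32) + 0 = 34 + 0 = 34)
-459142/j(-682) + S(a(-6)) = -459142/(29 - 682) + 34 = -459142/(-653) + 34 = -459142*(-1/653) + 34 = 459142/653 + 34 = 481344/653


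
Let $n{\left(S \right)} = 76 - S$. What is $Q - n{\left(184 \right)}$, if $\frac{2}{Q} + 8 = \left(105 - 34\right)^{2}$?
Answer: $\frac{543566}{5033} \approx 108.0$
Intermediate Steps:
$Q = \frac{2}{5033}$ ($Q = \frac{2}{-8 + \left(105 - 34\right)^{2}} = \frac{2}{-8 + 71^{2}} = \frac{2}{-8 + 5041} = \frac{2}{5033} \approx 0.00039738$)
$Q - n{\left(184 \right)} = \frac{2}{5033} - \left(76 - 184\right) = \frac{2}{5033} - -108 = \frac{2}{5033} + 108 = \frac{543566}{5033}$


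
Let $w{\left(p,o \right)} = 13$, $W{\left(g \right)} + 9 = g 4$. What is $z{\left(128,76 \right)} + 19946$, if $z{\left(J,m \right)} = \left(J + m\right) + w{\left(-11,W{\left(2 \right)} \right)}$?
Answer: $20163$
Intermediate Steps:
$W{\left(g \right)} = -9 + 4 g$ ($W{\left(g \right)} = -9 + g 4 = -9 + 4 g$)
$z{\left(J,m \right)} = 13 + J + m$ ($z{\left(J,m \right)} = \left(J + m\right) + 13 = 13 + J + m$)
$z{\left(128,76 \right)} + 19946 = \left(13 + 128 + 76\right) + 19946 = 217 + 19946 = 20163$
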